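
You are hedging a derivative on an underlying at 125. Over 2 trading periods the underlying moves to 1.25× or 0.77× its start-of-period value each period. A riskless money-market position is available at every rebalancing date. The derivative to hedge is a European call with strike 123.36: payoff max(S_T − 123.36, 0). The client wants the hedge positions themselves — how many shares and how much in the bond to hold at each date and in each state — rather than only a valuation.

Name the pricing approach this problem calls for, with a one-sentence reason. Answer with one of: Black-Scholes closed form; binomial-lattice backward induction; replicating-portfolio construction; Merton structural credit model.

framework: replicating-portfolio construction

Key observation: a price alone would not answer the question — the per-node share/bond construction on the spot-125, 1.25/0.77 tree is required, and only the replicating-portfolio method yields it.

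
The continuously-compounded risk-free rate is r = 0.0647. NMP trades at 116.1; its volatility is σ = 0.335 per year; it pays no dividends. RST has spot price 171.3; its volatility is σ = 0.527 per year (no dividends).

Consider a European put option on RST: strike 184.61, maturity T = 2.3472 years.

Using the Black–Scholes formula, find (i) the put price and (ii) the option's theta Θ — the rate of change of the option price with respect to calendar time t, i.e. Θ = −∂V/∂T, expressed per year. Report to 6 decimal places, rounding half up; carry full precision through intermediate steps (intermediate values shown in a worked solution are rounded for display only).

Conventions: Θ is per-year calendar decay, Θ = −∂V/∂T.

price = 45.594696
Θ = -4.004174

σ√T = 0.527·√2.3472 = 0.807394
d₁ = (ln(S/K) + (r+σ²/2)T) / (σ√T) = (ln(171.3/184.61) + (0.0647+0.527²/2)·2.3472) / 0.807394 = (-0.074829 + 0.477807) / 0.807394 = 0.499109
d₂ = d₁ − σ√T = 0.499109 − 0.807394 = -0.308286
e^{−rT} = 0.859105
N(−d₁) = 0.308851,  N(−d₂) = 0.621067
Put price V = K·e^{−rT}·N(−d₂) − S·N(−d₁) = 98.500941 − 52.906245 = 45.594696
φ(d₁) = (1/√(2π))·e^{−d₁²/2} = 0.352222
Θ = −S·φ(d₁)·σ/(2√T) + r·K·e^{−rT}·N(−d₂) = −10.377185 + 6.373011 = -4.004174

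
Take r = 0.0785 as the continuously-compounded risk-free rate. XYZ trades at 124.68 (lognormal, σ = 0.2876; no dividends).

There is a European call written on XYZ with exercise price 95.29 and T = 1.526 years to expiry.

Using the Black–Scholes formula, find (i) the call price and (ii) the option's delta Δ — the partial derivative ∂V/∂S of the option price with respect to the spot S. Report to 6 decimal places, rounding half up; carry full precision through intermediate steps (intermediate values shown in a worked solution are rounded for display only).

σ√T = 0.2876·√1.526 = 0.355276
d₁ = (ln(S/K) + (r+σ²/2)T) / (σ√T) = (ln(124.68/95.29) + (0.0785+0.2876²/2)·1.526) / 0.355276 = (0.268826 + 0.182902) / 0.355276 = 1.271482
d₂ = d₁ − σ√T = 1.271482 − 0.355276 = 0.916205
e^{−rT} = 0.887106
N(d₁) = 0.898221,  N(d₂) = 0.820220
Call price V = S·N(d₁) − K·e^{−rT}·N(d₂) = 111.990233 − 69.335128 = 42.655105
Δ = N(d₁) = 0.898221

price = 42.655105
Δ = 0.898221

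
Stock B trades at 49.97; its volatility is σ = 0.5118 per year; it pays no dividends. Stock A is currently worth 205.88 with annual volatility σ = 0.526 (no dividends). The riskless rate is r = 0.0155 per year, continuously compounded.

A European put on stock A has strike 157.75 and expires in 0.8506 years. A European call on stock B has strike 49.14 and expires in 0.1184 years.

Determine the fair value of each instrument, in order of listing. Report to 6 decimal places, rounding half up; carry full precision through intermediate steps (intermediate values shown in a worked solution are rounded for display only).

[stock A put K=157.75]
σ√T = 0.526·√0.8506 = 0.485119
d₁ = (ln(S/K) + (r+σ²/2)T) / (σ√T) = (ln(205.88/157.75) + (0.0155+0.526²/2)·0.8506) / 0.485119 = (0.266282 + 0.130855) / 0.485119 = 0.818637
d₂ = d₁ − σ√T = 0.818637 − 0.485119 = 0.333518
e^{−rT} = 0.986902
N(−d₁) = 0.206497,  N(−d₂) = 0.369372
price = K·e^{−rT}·N(−d₂) − S·N(−d₁) = 57.505193 − 42.513547 = 14.991646
[stock B call K=49.14]
σ√T = 0.5118·√0.1184 = 0.176107
d₁ = (ln(S/K) + (r+σ²/2)T) / (σ√T) = (ln(49.97/49.14) + (0.0155+0.5118²/2)·0.1184) / 0.176107 = (0.016749 + 0.017342) / 0.176107 = 0.193584
d₂ = d₁ − σ√T = 0.193584 − 0.176107 = 0.017477
e^{−rT} = 0.998166
N(d₁) = 0.576749,  N(d₂) = 0.506972
price = S·N(d₁) − K·e^{−rT}·N(d₂) = 28.820157 − 24.866928 = 3.953229

price(stock A put K=157.75) = 14.991646
price(stock B call K=49.14) = 3.953229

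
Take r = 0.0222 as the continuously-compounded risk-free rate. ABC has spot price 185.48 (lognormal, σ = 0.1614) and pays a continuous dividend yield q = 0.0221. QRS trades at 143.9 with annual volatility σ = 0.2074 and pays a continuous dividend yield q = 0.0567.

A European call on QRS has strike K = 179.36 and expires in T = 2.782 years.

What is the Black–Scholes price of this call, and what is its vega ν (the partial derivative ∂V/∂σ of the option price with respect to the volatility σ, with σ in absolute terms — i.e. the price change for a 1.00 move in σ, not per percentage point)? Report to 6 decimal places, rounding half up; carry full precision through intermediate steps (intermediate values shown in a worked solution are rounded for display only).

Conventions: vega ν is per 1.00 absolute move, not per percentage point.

σ√T = 0.2074·√2.782 = 0.345929
d₁ = (ln(S/K) + (r−q+σ²/2)T) / (σ√T) = (ln(143.9/179.36) + (0.0222−0.0567+0.2074²/2)·2.782) / 0.345929 = (-0.220276 − 0.036145) / 0.345929 = -0.741255
d₂ = d₁ − σ√T = -0.741255 − 0.345929 = -1.087184
e^{−rT} = 0.940108
e^{−qT} = 0.854072
N(d₁) = 0.229269,  N(d₂) = 0.138478
Call price V = S·e^{−qT}·N(d₁) − K·e^{−rT}·N(d₂) = 28.177442 − 23.349801 = 4.827641
φ(d₁) = (1/√(2π))·e^{−d₁²/2} = 0.303107
ν = S·e^{−qT}·φ(d₁)·√T = 62.134179

price = 4.827641
ν = 62.134179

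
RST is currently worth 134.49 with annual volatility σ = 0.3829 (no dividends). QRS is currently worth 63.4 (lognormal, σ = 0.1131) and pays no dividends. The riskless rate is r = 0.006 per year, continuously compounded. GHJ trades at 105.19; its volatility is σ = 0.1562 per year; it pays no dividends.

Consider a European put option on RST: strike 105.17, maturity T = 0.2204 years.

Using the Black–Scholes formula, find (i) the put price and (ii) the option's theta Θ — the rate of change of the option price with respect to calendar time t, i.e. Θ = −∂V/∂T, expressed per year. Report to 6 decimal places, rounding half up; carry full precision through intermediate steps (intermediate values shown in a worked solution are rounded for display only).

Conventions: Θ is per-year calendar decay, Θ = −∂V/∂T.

σ√T = 0.3829·√0.2204 = 0.179759
d₁ = (ln(S/K) + (r+σ²/2)T) / (σ√T) = (ln(134.49/105.17) + (0.006+0.3829²/2)·0.2204) / 0.179759 = (0.245912 + 0.017479) / 0.179759 = 1.465243
d₂ = d₁ − σ√T = 1.465243 − 0.179759 = 1.285483
e^{−rT} = 0.998678
N(−d₁) = 0.071427,  N(−d₂) = 0.099312
Put price V = K·e^{−rT}·N(−d₂) − S·N(−d₁) = 10.430811 − 9.606268 = 0.824543
φ(d₁) = (1/√(2π))·e^{−d₁²/2} = 0.136367
Θ = −S·φ(d₁)·σ/(2√T) + r·K·e^{−rT}·N(−d₂) = −7.479085 + 0.062585 = -7.416500

price = 0.824543
Θ = -7.416500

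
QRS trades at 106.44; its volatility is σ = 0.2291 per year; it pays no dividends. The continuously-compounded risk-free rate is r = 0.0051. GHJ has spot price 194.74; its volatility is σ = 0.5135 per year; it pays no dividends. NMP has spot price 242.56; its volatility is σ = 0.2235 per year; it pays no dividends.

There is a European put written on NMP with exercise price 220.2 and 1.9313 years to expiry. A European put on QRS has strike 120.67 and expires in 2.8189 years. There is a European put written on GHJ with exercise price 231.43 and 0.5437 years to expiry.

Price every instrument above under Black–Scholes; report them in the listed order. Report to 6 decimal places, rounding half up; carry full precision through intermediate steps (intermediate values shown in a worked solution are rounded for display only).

price(NMP put K=220.2) = 17.804916
price(QRS put K=120.67) = 24.143337
price(GHJ put K=231.43) = 53.086679

[NMP put K=220.2]
σ√T = 0.2235·√1.9313 = 0.310601
d₁ = (ln(S/K) + (r+σ²/2)T) / (σ√T) = (ln(242.56/220.2) + (0.0051+0.2235²/2)·1.9313) / 0.310601 = (0.096713 + 0.058086) / 0.310601 = 0.498386
d₂ = d₁ − σ√T = 0.498386 − 0.310601 = 0.187785
e^{−rT} = 0.990199
N(−d₁) = 0.309106,  N(−d₂) = 0.425523
price = K·e^{−rT}·N(−d₂) − S·N(−d₁) = 92.781703 − 74.976788 = 17.804916
[QRS put K=120.67]
σ√T = 0.2291·√2.8189 = 0.384649
d₁ = (ln(S/K) + (r+σ²/2)T) / (σ√T) = (ln(106.44/120.67) + (0.0051+0.2291²/2)·2.8189) / 0.384649 = (-0.125478 + 0.088354) / 0.384649 = -0.096514
d₂ = d₁ − σ√T = -0.096514 − 0.384649 = -0.481164
e^{−rT} = 0.985726
N(−d₁) = 0.538444,  N(−d₂) = 0.684800
price = K·e^{−rT}·N(−d₂) − S·N(−d₁) = 81.455312 − 57.311975 = 24.143337
[GHJ put K=231.43]
σ√T = 0.5135·√0.5437 = 0.378634
d₁ = (ln(S/K) + (r+σ²/2)T) / (σ√T) = (ln(194.74/231.43) + (0.0051+0.5135²/2)·0.5437) / 0.378634 = (-0.172612 + 0.074455) / 0.378634 = -0.259240
d₂ = d₁ − σ√T = -0.259240 − 0.378634 = -0.637875
e^{−rT} = 0.997231
N(−d₁) = 0.602275,  N(−d₂) = 0.738222
price = K·e^{−rT}·N(−d₂) − S·N(−d₁) = 170.373712 − 117.287034 = 53.086679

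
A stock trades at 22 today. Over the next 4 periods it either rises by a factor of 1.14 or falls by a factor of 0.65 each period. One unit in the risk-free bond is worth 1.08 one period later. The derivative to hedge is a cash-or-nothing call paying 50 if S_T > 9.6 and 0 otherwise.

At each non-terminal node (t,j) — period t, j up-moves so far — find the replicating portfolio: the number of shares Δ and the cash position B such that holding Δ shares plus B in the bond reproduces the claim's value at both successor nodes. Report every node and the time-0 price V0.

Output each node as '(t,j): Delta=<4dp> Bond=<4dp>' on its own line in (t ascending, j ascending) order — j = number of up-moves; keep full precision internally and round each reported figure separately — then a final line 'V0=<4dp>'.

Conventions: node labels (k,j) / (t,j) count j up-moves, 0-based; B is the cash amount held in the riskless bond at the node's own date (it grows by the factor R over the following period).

(0,0): Delta=0.1453 Bond=33.3089
(1,0): Delta=1.3148 Bond=19.2508
(1,1): Delta=0.0523 Bond=38.3070
(2,0): Delta=8.9202 Bond=-49.9013
(2,1): Delta=0.7097 Bond=30.6550
(2,2): Delta=0.0000 Bond=42.8669
(3,0): Delta=0.0000 Bond=0.0000
(3,1): Delta=9.6299 Bond=-61.4135
(3,2): Delta=0.0000 Bond=46.2963
(3,3): Delta=0.0000 Bond=46.2963
V0=36.5064

No-arbitrage ⇒ martingale measure with p* = (R−d)/(u−d) = 0.8776.
Terminal payoffs: V(4,0)=0.0000, V(4,1)=0.0000, V(4,2)=50.0000, V(4,3)=50.0000, V(4,4)=50.0000
  t=3,j=0: stock 6.0418 → up 6.8876 (V=0.0000), down 3.9271 (V=0.0000). Price 0.0000; hedge Δ=0.0000, bond B=0.0000.
  t=3,j=1: stock 10.5963 → up 12.0798 (V=50.0000), down 6.8876 (V=0.0000). Price 40.6274; hedge Δ=9.6299, bond B=-61.4135.
  t=3,j=2: stock 18.5843 → up 21.1861 (V=50.0000), down 12.0798 (V=50.0000). Price 46.2963; hedge Δ=0.0000, bond B=46.2963.
  t=3,j=3: stock 32.5940 → up 37.1571 (V=50.0000), down 21.1861 (V=50.0000). Price 46.2963; hedge Δ=0.0000, bond B=46.2963.
  t=2,j=0: stock 9.2950 → up 10.5963 (V=40.6274), down 6.0418 (V=0.0000). Price 33.0117; hedge Δ=8.9202, bond B=-49.9013.
  t=2,j=1: stock 16.3020 → up 18.5843 (V=46.2963), down 10.5963 (V=40.6274). Price 42.2242; hedge Δ=0.7097, bond B=30.6550.
  t=2,j=2: stock 28.5912 → up 32.5940 (V=46.2963), down 18.5843 (V=46.2963). Price 42.8669; hedge Δ=0.0000, bond B=42.8669.
  t=1,j=0: stock 14.3000 → up 16.3020 (V=42.2242), down 9.2950 (V=33.0117). Price 38.0520; hedge Δ=1.3148, bond B=19.2508.
  t=1,j=1: stock 25.0800 → up 28.5912 (V=42.8669), down 16.3020 (V=42.2242). Price 39.6187; hedge Δ=0.0523, bond B=38.3070.
  t=0,j=0: stock 22.0000 → up 25.0800 (V=39.6187), down 14.3000 (V=38.0520). Price 36.5064; hedge Δ=0.1453, bond B=33.3089.
Check: Δ(0,0)·S0 + B(0,0) = 36.5064 = V0.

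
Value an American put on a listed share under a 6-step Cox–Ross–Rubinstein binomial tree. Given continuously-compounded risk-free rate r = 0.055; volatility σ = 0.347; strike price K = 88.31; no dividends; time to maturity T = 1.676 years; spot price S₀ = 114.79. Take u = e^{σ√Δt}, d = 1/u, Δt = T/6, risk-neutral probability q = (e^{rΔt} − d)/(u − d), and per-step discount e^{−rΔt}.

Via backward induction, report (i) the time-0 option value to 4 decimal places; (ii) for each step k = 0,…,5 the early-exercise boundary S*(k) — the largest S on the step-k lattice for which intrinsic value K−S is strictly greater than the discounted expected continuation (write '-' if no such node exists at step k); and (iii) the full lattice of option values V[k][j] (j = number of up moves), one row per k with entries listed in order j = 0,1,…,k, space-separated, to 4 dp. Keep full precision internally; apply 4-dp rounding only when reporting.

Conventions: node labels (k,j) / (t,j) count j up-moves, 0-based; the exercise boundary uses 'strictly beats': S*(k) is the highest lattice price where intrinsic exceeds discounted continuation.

price = 5.8930
boundary = - - - - 55.1203 66.2155
tree:
5.8930
9.5391 2.3756
15.0269 4.2660 0.5308
22.8590 7.5454 1.0701 0.0000
33.1897 13.0854 2.1571 0.0000 0.0000
42.4257 22.0945 4.3485 0.0000 0.0000 0.0000
50.1142 33.1897 8.7659 0.0000 0.0000 0.0000 0.0000

Δt=0.27933  u=1.20129  d=0.83244  q=0.49625  discount=0.98475
step 6 (expiry): payoffs max(K−S,0) = 50.1142 33.1897 8.7659 0.0000 0.0000 0.0000 0.0000
step 5: (k=5,j=0): S=45.8843, K−S=42.4257, hold=41.0794 ⇒ V=42.4257 exercise | (k=5,j=1): S=66.2155, K−S=22.0945, hold=20.7481 ⇒ V=22.0945 exercise | (k=5,j=2): S=95.5556, K−S=0.0000, hold=4.3485 ⇒ V=4.3485 continue | (k=5,j=3): S=137.8961, K−S=0.0000, hold=0.0000 ⇒ V=0.0000 continue | (k=5,j=4): S=198.9978, K−S=0.0000, hold=0.0000 ⇒ V=0.0000 continue | (k=5,j=5): S=287.1735, K−S=0.0000, hold=0.0000 ⇒ V=0.0000 continue  boundary S*=66.2155
step 4: (k=4,j=0): S=55.1203, K−S=33.1897, hold=31.8433 ⇒ V=33.1897 exercise | (k=4,j=1): S=79.5441, K−S=8.7659, hold=13.0854 ⇒ V=13.0854 continue | (k=4,j=2): S=114.7900, K−S=0.0000, hold=2.1571 ⇒ V=2.1571 continue | (k=4,j=3): S=165.6533, K−S=0.0000, hold=0.0000 ⇒ V=0.0000 continue | (k=4,j=4): S=239.0541, K−S=0.0000, hold=0.0000 ⇒ V=0.0000 continue  boundary S*=55.1203
step 3: (k=3,j=0): S=66.2155, K−S=22.0945, hold=22.8590 ⇒ V=22.8590 continue | (k=3,j=1): S=95.5556, K−S=0.0000, hold=7.5454 ⇒ V=7.5454 continue | (k=3,j=2): S=137.8961, K−S=0.0000, hold=1.0701 ⇒ V=1.0701 continue | (k=3,j=3): S=198.9978, K−S=0.0000, hold=0.0000 ⇒ V=0.0000 continue  boundary S*=-
step 2: (k=2,j=0): S=79.5441, K−S=8.7659, hold=15.0269 ⇒ V=15.0269 continue | (k=2,j=1): S=114.7900, K−S=0.0000, hold=4.2660 ⇒ V=4.2660 continue | (k=2,j=2): S=165.6533, K−S=0.0000, hold=0.5308 ⇒ V=0.5308 continue  boundary S*=-
step 1: (k=1,j=0): S=95.5556, K−S=0.0000, hold=9.5391 ⇒ V=9.5391 continue | (k=1,j=1): S=137.8961, K−S=0.0000, hold=2.3756 ⇒ V=2.3756 continue  boundary S*=-
step 0: (k=0,j=0): S=114.7900, K−S=0.0000, hold=5.8930 ⇒ V=5.8930 continue  boundary S*=-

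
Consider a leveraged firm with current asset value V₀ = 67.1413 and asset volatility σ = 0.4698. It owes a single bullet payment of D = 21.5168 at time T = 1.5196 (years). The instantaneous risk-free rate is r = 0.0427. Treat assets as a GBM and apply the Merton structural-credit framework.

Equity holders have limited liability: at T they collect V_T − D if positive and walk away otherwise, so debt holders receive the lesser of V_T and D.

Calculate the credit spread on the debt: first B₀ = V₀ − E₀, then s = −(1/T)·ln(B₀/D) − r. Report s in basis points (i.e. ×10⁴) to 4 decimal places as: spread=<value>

spread=46.5178

Apply the equity-as-call identities (strike 21.5168, horizon 1.5196 years):
d₁ = [ln(V₀/D) + (r + σ²/2)T] / (σ√T)
   = [ln(67.1413/21.5168) + (0.0427 + 0.5·0.4698²)·1.5196] / (0.4698·√1.5196)
   = [1.137965 + 0.232584] / 0.579132 = 2.366557
d₂ = d₁ − σ√T = 2.366557 − 0.579132 = 1.787425
N(d₁) = 0.991023,  N(d₂) = 0.963066,  e^(−rT) = 0.937173
E₀ = V₀·N(d₁) − D·e^(−rT)·N(d₂)
   = 67.1413·0.991023 − 21.5168·0.937173·0.963066 = 47.118367
B₀ = V₀ − E₀ = 67.1413 − 47.118367 = 20.022933
spread = −(1/T)·ln(B₀/D) − r = −(1/1.5196)·ln(20.022933/21.5168) − 0.0427 = 0.00465178
in basis points: 0.00465178 × 10⁴ = 46.5178 bp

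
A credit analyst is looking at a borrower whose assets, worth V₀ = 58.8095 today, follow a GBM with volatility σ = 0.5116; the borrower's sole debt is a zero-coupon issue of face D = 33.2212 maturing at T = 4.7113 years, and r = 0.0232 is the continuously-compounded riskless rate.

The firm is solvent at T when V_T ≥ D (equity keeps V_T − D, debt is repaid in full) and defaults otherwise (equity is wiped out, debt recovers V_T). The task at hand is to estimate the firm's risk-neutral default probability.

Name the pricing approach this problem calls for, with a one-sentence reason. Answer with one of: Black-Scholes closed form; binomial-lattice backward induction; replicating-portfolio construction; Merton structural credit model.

framework: Merton structural credit model

Key observation: with the firm-asset dynamics (V₀ = 58.8095) and a single zero-coupon liability of face 33.2212 given, debt value, spread, and default probability all derive from the option view of the balance sheet.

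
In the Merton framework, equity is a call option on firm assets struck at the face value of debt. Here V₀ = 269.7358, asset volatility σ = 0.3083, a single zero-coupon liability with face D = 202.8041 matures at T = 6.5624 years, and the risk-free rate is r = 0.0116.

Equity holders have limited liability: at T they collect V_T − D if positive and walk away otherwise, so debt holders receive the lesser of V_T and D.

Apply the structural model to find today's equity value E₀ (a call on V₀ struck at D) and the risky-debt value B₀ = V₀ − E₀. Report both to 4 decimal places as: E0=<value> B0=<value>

With assets at 269.7358 and a single debt payment of 202.8041 at 6.5624 years:
d₁ = [ln(V₀/D) + (r + σ²/2)T] / (σ√T)
   = [ln(269.7358/202.8041) + (0.0116 + 0.5·0.3083²)·6.5624] / (0.3083·√6.5624)
   = [0.285202 + 0.387998] / 0.789778 = 0.852393
d₂ = d₁ − σ√T = 0.852393 − 0.789778 = 0.062615
N(d₁) = 0.803002,  N(d₂) = 0.524963,  e^(−rT) = 0.926701
E₀ = V₀·N(d₁) − D·e^(−rT)·N(d₂)
   = 269.7358·0.803002 − 202.8041·0.926701·0.524963 = 117.937336
B₀ = V₀ − E₀ = 269.7358 − 117.937336 = 151.798464

E0=117.9373 B0=151.7985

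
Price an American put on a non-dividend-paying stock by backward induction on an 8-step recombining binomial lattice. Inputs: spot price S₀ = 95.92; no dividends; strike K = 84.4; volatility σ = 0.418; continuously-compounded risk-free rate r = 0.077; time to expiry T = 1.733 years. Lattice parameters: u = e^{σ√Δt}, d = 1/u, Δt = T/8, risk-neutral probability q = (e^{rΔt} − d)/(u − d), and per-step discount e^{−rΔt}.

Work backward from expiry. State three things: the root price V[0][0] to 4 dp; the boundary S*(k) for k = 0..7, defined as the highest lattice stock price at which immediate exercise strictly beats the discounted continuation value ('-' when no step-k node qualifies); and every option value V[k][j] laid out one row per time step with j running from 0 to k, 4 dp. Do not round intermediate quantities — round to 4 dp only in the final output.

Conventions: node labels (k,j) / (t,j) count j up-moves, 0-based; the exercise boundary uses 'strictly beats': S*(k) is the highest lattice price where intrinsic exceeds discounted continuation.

params: Δt=0.21663 u=1.21476 d=0.82321 q=0.49447 e^(-rΔt)=0.98346
t_8 payoffs: 64.1710 54.5491 40.3504 19.3982 0.0000 0.0000 0.0000 0.0000 0.0000
t_7: node(7,0) S=24.5735 payoff=59.8265 vs cont=58.4304 → 59.8265 [stop]  node(7,1) S=36.2618 payoff=48.1382 vs cont=46.7420 → 48.1382 [stop]  node(7,2) S=53.5098 payoff=30.8902 vs cont=29.4940 → 30.8902 [stop]  node(7,3) S=78.9618 payoff=5.4382 vs cont=9.6441 → 9.6441 [wait]  node(7,4) S=116.5201 payoff=0.0000 vs cont=0.0000 → 0.0000 [wait]  node(7,5) S=171.9431 payoff=0.0000 vs cont=0.0000 → 0.0000 [wait]  node(7,6) S=253.7280 payoff=0.0000 vs cont=0.0000 → 0.0000 [wait]  node(7,7) S=374.4141 payoff=0.0000 vs cont=0.0000 → 0.0000 [wait]  ⇒ S*(7)=53.5098
t_6: node(6,0) S=29.8509 payoff=54.5491 vs cont=53.1529 → 54.5491 [stop]  node(6,1) S=44.0496 payoff=40.3504 vs cont=38.9543 → 40.3504 [stop]  node(6,2) S=65.0018 payoff=19.3982 vs cont=20.0474 → 20.0474 [wait]  node(6,3) S=95.9200 payoff=0.0000 vs cont=4.7947 → 4.7947 [wait]  node(6,4) S=141.5445 payoff=0.0000 vs cont=0.0000 → 0.0000 [wait]  node(6,5) S=208.8703 payoff=0.0000 vs cont=0.0000 → 0.0000 [wait]  node(6,6) S=308.2197 payoff=0.0000 vs cont=0.0000 → 0.0000 [wait]  ⇒ S*(6)=44.0496
t_5: node(5,0) S=36.2618 payoff=48.1382 vs cont=46.7420 → 48.1382 [stop]  node(5,1) S=53.5098 payoff=30.8902 vs cont=29.8097 → 30.8902 [stop]  node(5,2) S=78.9618 payoff=5.4382 vs cont=12.2985 → 12.2985 [wait]  node(5,3) S=116.5201 payoff=0.0000 vs cont=2.3838 → 2.3838 [wait]  node(5,4) S=171.9431 payoff=0.0000 vs cont=0.0000 → 0.0000 [wait]  node(5,5) S=253.7280 payoff=0.0000 vs cont=0.0000 → 0.0000 [wait]  ⇒ S*(5)=53.5098
t_4: node(4,0) S=44.0496 payoff=40.3504 vs cont=38.9543 → 40.3504 [stop]  node(4,1) S=65.0018 payoff=19.3982 vs cont=21.3382 → 21.3382 [wait]  node(4,2) S=95.9200 payoff=0.0000 vs cont=7.2736 → 7.2736 [wait]  node(4,3) S=141.5445 payoff=0.0000 vs cont=1.1851 → 1.1851 [wait]  node(4,4) S=208.8703 payoff=0.0000 vs cont=0.0000 → 0.0000 [wait]  ⇒ S*(4)=44.0496
t_3: node(3,0) S=53.5098 payoff=30.8902 vs cont=30.4375 → 30.8902 [stop]  node(3,1) S=78.9618 payoff=5.4382 vs cont=14.1457 → 14.1457 [wait]  node(3,2) S=116.5201 payoff=0.0000 vs cont=4.1925 → 4.1925 [wait]  node(3,3) S=171.9431 payoff=0.0000 vs cont=0.5892 → 0.5892 [wait]  ⇒ S*(3)=53.5098
t_2: node(2,0) S=65.0018 payoff=19.3982 vs cont=22.2365 → 22.2365 [wait]  node(2,1) S=95.9200 payoff=0.0000 vs cont=9.0716 → 9.0716 [wait]  node(2,2) S=141.5445 payoff=0.0000 vs cont=2.3709 → 2.3709 [wait]  ⇒ S*(2)=-
t_1: node(1,0) S=78.9618 payoff=5.4382 vs cont=15.4667 → 15.4667 [wait]  node(1,1) S=116.5201 payoff=0.0000 vs cont=5.6630 → 5.6630 [wait]  ⇒ S*(1)=-
t_0: node(0,0) S=95.9200 payoff=0.0000 vs cont=10.4434 → 10.4434 [wait]  ⇒ S*(0)=-

price = 10.4434
boundary = - - - 53.5098 44.0496 53.5098 44.0496 53.5098
tree:
10.4434
15.4667 5.6630
22.2365 9.0716 2.3709
30.8902 14.1457 4.1925 0.5892
40.3504 21.3382 7.2736 1.1851 0.0000
48.1382 30.8902 12.2985 2.3838 0.0000 0.0000
54.5491 40.3504 20.0474 4.7947 0.0000 0.0000 0.0000
59.8265 48.1382 30.8902 9.6441 0.0000 0.0000 0.0000 0.0000
64.1710 54.5491 40.3504 19.3982 0.0000 0.0000 0.0000 0.0000 0.0000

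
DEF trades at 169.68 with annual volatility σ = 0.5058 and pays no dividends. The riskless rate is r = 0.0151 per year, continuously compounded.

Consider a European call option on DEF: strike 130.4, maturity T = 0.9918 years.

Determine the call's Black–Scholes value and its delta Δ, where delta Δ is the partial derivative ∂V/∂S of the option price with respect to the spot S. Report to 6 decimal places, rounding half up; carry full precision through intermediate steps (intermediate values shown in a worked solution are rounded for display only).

price = 54.537135
Δ = 0.789393

σ√T = 0.5058·√0.9918 = 0.503722
d₁ = (ln(S/K) + (r+σ²/2)T) / (σ√T) = (ln(169.68/130.4) + (0.0151+0.5058²/2)·0.9918) / 0.503722 = (0.263308 + 0.141844) / 0.503722 = 0.804316
d₂ = d₁ − σ√T = 0.804316 − 0.503722 = 0.300594
e^{−rT} = 0.985135
N(d₁) = 0.789393,  N(d₂) = 0.618138
Call price V = S·N(d₁) − K·e^{−rT}·N(d₂) = 133.944173 − 79.407039 = 54.537135
Δ = N(d₁) = 0.789393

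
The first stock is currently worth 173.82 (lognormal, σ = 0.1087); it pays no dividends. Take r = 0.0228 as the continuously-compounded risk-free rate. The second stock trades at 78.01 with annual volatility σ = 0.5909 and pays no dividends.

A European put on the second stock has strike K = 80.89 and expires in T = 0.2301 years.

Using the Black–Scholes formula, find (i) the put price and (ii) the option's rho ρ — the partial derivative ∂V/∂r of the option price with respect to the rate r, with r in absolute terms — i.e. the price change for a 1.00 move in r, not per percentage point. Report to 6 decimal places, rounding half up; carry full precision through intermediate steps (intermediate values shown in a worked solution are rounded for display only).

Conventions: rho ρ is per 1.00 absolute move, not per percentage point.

price = 10.211687
ρ = -11.093272

σ√T = 0.5909·√0.2301 = 0.283447
d₁ = (ln(S/K) + (r+σ²/2)T) / (σ√T) = (ln(78.01/80.89) + (0.0228+0.5909²/2)·0.2301) / 0.283447 = (-0.036253 + 0.045417) / 0.283447 = 0.032332
d₂ = d₁ − σ√T = 0.032332 − 0.283447 = -0.251116
e^{−rT} = 0.994767
N(−d₁) = 0.487104,  N(−d₂) = 0.599138
Put price V = K·e^{−rT}·N(−d₂) − S·N(−d₁) = 48.210657 − 37.998971 = 10.211687
ρ = −K·T·e^{−rT}·N(−d₂) = -11.093272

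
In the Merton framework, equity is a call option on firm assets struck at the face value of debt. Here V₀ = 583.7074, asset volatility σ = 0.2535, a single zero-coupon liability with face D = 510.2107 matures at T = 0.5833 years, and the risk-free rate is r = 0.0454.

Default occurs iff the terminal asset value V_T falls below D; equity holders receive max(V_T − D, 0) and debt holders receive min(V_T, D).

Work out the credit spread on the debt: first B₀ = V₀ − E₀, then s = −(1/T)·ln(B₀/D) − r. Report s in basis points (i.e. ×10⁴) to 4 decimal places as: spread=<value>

With assets at 583.7074 and a single debt payment of 510.2107 at 0.5833 years:
d₁ = [ln(V₀/D) + (r + σ²/2)T] / (σ√T)
   = [ln(583.7074/510.2107) + (0.0454 + 0.5·0.2535²)·0.5833] / (0.2535·√0.5833)
   = [0.134576 + 0.045224] / 0.193608 = 0.928679
d₂ = d₁ − σ√T = 0.928679 − 0.193608 = 0.735071
N(d₁) = 0.823472,  N(d₂) = 0.768852,  e^(−rT) = 0.973866
E₀ = V₀·N(d₁) − D·e^(−rT)·N(d₂)
   = 583.7074·0.823472 − 510.2107·0.973866·0.768852 = 98.642299
B₀ = V₀ − E₀ = 583.7074 − 98.642299 = 485.065101
spread = −(1/T)·ln(B₀/D) − r = −(1/0.5833)·ln(485.065101/510.2107) − 0.0454 = 0.04124609
in basis points: 0.04124609 × 10⁴ = 412.4609 bp

spread=412.4609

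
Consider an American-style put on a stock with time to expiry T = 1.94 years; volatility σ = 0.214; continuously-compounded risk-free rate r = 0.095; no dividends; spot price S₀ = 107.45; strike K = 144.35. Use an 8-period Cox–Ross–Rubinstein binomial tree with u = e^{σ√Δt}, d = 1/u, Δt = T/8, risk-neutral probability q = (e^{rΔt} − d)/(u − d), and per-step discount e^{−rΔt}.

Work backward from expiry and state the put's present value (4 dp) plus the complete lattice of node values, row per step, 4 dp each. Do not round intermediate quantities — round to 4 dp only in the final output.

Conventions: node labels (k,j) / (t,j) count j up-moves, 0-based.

price = 36.9000
tree:
36.9000
47.6472 24.9585
57.3194 36.9000 14.3206
66.0242 47.6472 24.9585 7.3159
73.8583 57.3194 36.9000 13.7571 3.0205
80.9089 66.0242 47.6472 24.9585 6.3285 0.7851
87.2543 73.8583 57.3194 36.9000 12.8571 1.9315 0.0000
92.9650 80.9089 66.0242 47.6472 24.9585 4.7517 0.0000 0.0000
98.1045 87.2543 73.8583 57.3194 36.9000 11.6898 0.0000 0.0000 0.0000

params: Δt=0.24250 u=1.11114 d=0.89998 q=0.58405 e^(-rΔt)=0.97723
t_8 payoffs: 98.1045 87.2543 73.8583 57.3194 36.9000 11.6898 0.0000 0.0000 0.0000
k=7: node(7,0) S=51.3850 payoff=92.9650 vs cont=89.6776 → 92.9650 [stop]  node(7,1) S=63.4411 payoff=80.9089 vs cont=77.6215 → 80.9089 [stop]  node(7,2) S=78.3258 payoff=66.0242 vs cont=62.7367 → 66.0242 [stop]  node(7,3) S=96.7028 payoff=47.6472 vs cont=44.3597 → 47.6472 [stop]  node(7,4) S=119.3915 payoff=24.9585 vs cont=21.6710 → 24.9585 [stop]  node(7,5) S=147.4035 payoff=0.0000 vs cont=4.7517 → 4.7517 [wait]  node(7,6) S=181.9878 payoff=0.0000 vs cont=0.0000 → 0.0000 [wait]  node(7,7) S=224.6863 payoff=0.0000 vs cont=0.0000 → 0.0000 [wait]
k=6: node(6,0) S=57.0957 payoff=87.2543 vs cont=83.9668 → 87.2543 [stop]  node(6,1) S=70.4917 payoff=73.8583 vs cont=70.5709 → 73.8583 [stop]  node(6,2) S=87.0306 payoff=57.3194 vs cont=54.0319 → 57.3194 [stop]  node(6,3) S=107.4500 payoff=36.9000 vs cont=33.6125 → 36.9000 [stop]  node(6,4) S=132.6602 payoff=11.6898 vs cont=12.8571 → 12.8571 [wait]  node(6,5) S=163.7854 payoff=0.0000 vs cont=1.9315 → 1.9315 [wait]  node(6,6) S=202.2131 payoff=0.0000 vs cont=0.0000 → 0.0000 [wait]
k=5: node(5,0) S=63.4411 payoff=80.9089 vs cont=77.6215 → 80.9089 [stop]  node(5,1) S=78.3258 payoff=66.0242 vs cont=62.7367 → 66.0242 [stop]  node(5,2) S=96.7028 payoff=47.6472 vs cont=44.3597 → 47.6472 [stop]  node(5,3) S=119.3915 payoff=24.9585 vs cont=22.3373 → 24.9585 [stop]  node(5,4) S=147.4035 payoff=0.0000 vs cont=6.3285 → 6.3285 [wait]  node(5,5) S=181.9878 payoff=0.0000 vs cont=0.7851 → 0.7851 [wait]
k=4: node(4,0) S=70.4917 payoff=73.8583 vs cont=70.5709 → 73.8583 [stop]  node(4,1) S=87.0306 payoff=57.3194 vs cont=54.0319 → 57.3194 [stop]  node(4,2) S=107.4500 payoff=36.9000 vs cont=33.6125 → 36.9000 [stop]  node(4,3) S=132.6602 payoff=11.6898 vs cont=13.7571 → 13.7571 [wait]  node(4,4) S=163.7854 payoff=0.0000 vs cont=3.0205 → 3.0205 [wait]
k=3: node(3,0) S=78.3258 payoff=66.0242 vs cont=62.7367 → 66.0242 [stop]  node(3,1) S=96.7028 payoff=47.6472 vs cont=44.3597 → 47.6472 [stop]  node(3,2) S=119.3915 payoff=24.9585 vs cont=22.8509 → 24.9585 [stop]  node(3,3) S=147.4035 payoff=0.0000 vs cont=7.3159 → 7.3159 [wait]
k=2: node(2,0) S=87.0306 payoff=57.3194 vs cont=54.0319 → 57.3194 [stop]  node(2,1) S=107.4500 payoff=36.9000 vs cont=33.6125 → 36.9000 [stop]  node(2,2) S=132.6602 payoff=11.6898 vs cont=14.3206 → 14.3206 [wait]
k=1: node(1,0) S=96.7028 payoff=47.6472 vs cont=44.3597 → 47.6472 [stop]  node(1,1) S=119.3915 payoff=24.9585 vs cont=23.1726 → 24.9585 [stop]
k=0: node(0,0) S=107.4500 payoff=36.9000 vs cont=33.6125 → 36.9000 [stop]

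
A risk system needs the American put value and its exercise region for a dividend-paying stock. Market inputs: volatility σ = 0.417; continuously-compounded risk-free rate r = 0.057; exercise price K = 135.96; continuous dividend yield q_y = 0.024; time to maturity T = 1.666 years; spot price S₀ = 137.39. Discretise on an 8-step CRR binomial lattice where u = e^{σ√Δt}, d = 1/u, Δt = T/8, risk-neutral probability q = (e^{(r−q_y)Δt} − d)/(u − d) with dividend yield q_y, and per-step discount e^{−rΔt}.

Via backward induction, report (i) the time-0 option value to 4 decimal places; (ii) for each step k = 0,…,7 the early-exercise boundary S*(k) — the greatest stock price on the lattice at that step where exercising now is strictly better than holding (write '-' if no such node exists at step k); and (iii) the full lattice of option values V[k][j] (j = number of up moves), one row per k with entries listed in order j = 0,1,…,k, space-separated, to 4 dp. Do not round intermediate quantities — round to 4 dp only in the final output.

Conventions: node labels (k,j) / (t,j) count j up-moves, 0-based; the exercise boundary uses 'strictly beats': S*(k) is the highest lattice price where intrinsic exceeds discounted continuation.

Δt=0.20825  u=1.20961  d=0.82671  q=0.47058  discount=0.98820
step 8 (expiry): payoffs max(K−S,0) = 105.9821 92.0979 71.7832 42.0598 0.0000 0.0000 0.0000 0.0000 0.0000
step 7: (k=7,j=0): S=36.2614, K−S=99.6986, hold=98.2750 ⇒ V=99.6986 exercise | (k=7,j=1): S=53.0559, K−S=82.9041, hold=81.5643 ⇒ V=82.9041 exercise | (k=7,j=2): S=77.6287, K−S=58.3313, hold=57.1140 ⇒ V=58.3313 exercise | (k=7,j=3): S=113.5823, K−S=22.3777, hold=22.0046 ⇒ V=22.3777 exercise | (k=7,j=4): S=166.1879, K−S=0.0000, hold=0.0000 ⇒ V=0.0000 continue | (k=7,j=5): S=243.1577, K−S=0.0000, hold=0.0000 ⇒ V=0.0000 continue | (k=7,j=6): S=355.7760, K−S=0.0000, hold=0.0000 ⇒ V=0.0000 continue | (k=7,j=7): S=520.5533, K−S=0.0000, hold=0.0000 ⇒ V=0.0000 continue  boundary S*=113.5823
step 6: (k=6,j=0): S=43.8621, K−S=92.0979, hold=90.7122 ⇒ V=92.0979 exercise | (k=6,j=1): S=64.1768, K−S=71.7832, hold=70.4988 ⇒ V=71.7832 exercise | (k=6,j=2): S=93.9002, K−S=42.0598, hold=40.9236 ⇒ V=42.0598 exercise | (k=6,j=3): S=137.3900, K−S=0.0000, hold=11.7074 ⇒ V=11.7074 continue | (k=6,j=4): S=201.0221, K−S=0.0000, hold=0.0000 ⇒ V=0.0000 continue | (k=6,j=5): S=294.1252, K−S=0.0000, hold=0.0000 ⇒ V=0.0000 continue | (k=6,j=6): S=430.3491, K−S=0.0000, hold=0.0000 ⇒ V=0.0000 continue  boundary S*=93.9002
step 5: (k=5,j=0): S=53.0559, K−S=82.9041, hold=81.5643 ⇒ V=82.9041 exercise | (k=5,j=1): S=77.6287, K−S=58.3313, hold=57.1140 ⇒ V=58.3313 exercise | (k=5,j=2): S=113.5823, K−S=22.3777, hold=27.4488 ⇒ V=27.4488 continue | (k=5,j=3): S=166.1879, K−S=0.0000, hold=6.1250 ⇒ V=6.1250 continue | (k=5,j=4): S=243.1577, K−S=0.0000, hold=0.0000 ⇒ V=0.0000 continue | (k=5,j=5): S=355.7760, K−S=0.0000, hold=0.0000 ⇒ V=0.0000 continue  boundary S*=77.6287
step 4: (k=4,j=0): S=64.1768, K−S=71.7832, hold=70.4988 ⇒ V=71.7832 exercise | (k=4,j=1): S=93.9002, K−S=42.0598, hold=43.2818 ⇒ V=43.2818 continue | (k=4,j=2): S=137.3900, K−S=0.0000, hold=17.2088 ⇒ V=17.2088 continue | (k=4,j=3): S=201.0221, K−S=0.0000, hold=3.2044 ⇒ V=3.2044 continue | (k=4,j=4): S=294.1252, K−S=0.0000, hold=0.0000 ⇒ V=0.0000 continue  boundary S*=64.1768
step 3: (k=3,j=0): S=77.6287, K−S=58.3313, hold=57.6823 ⇒ V=58.3313 exercise | (k=3,j=1): S=113.5823, K−S=22.3777, hold=30.6464 ⇒ V=30.6464 continue | (k=3,j=2): S=166.1879, K−S=0.0000, hold=10.4933 ⇒ V=10.4933 continue | (k=3,j=3): S=243.1577, K−S=0.0000, hold=1.6765 ⇒ V=1.6765 continue  boundary S*=77.6287
step 2: (k=2,j=0): S=93.9002, K−S=42.0598, hold=44.7688 ⇒ V=44.7688 continue | (k=2,j=1): S=137.3900, K−S=0.0000, hold=20.9131 ⇒ V=20.9131 continue | (k=2,j=2): S=201.0221, K−S=0.0000, hold=6.2694 ⇒ V=6.2694 continue  boundary S*=-
step 1: (k=1,j=0): S=113.5823, K−S=22.3777, hold=33.1470 ⇒ V=33.1470 continue | (k=1,j=1): S=166.1879, K−S=0.0000, hold=13.8566 ⇒ V=13.8566 continue  boundary S*=-
step 0: (k=0,j=0): S=137.3900, K−S=0.0000, hold=23.7853 ⇒ V=23.7853 continue  boundary S*=-

price = 23.7853
boundary = - - - 77.6287 64.1768 77.6287 93.9002 113.5823
tree:
23.7853
33.1470 13.8566
44.7688 20.9131 6.2694
58.3313 30.6464 10.4933 1.6765
71.7832 43.2818 17.2088 3.2044 0.0000
82.9041 58.3313 27.4488 6.1250 0.0000 0.0000
92.0979 71.7832 42.0598 11.7074 0.0000 0.0000 0.0000
99.6986 82.9041 58.3313 22.3777 0.0000 0.0000 0.0000 0.0000
105.9821 92.0979 71.7832 42.0598 0.0000 0.0000 0.0000 0.0000 0.0000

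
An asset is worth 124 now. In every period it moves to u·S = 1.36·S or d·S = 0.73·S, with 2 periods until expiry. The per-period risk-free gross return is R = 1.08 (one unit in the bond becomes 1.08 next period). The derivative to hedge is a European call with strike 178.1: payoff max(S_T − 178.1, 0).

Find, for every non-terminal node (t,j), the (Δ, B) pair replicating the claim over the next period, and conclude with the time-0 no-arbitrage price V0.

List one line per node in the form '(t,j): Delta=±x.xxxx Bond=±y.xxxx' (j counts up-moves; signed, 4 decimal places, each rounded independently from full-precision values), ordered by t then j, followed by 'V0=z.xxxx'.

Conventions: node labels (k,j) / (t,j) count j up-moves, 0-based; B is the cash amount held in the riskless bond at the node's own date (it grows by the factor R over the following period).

Arbitrage-free pricing uses the up-move probability p* = (R−d)/(u−d) = 0.5556, discounting each step at R = 1.08.
Terminal payoffs: V(2,0)=0.0000, V(2,1)=0.0000, V(2,2)=51.2504
Node (1,0) S=90.5200: V=(p*·0.0000+(1−p*)·0.0000)/1.08=0.0000; Δ=(0.0000−0.0000)/(123.1072−66.0796)=0.0000; B=V−Δ·S=0.0000
Node (1,1) S=168.6400: V=(p*·51.2504+(1−p*)·0.0000)/1.08=26.3634; Δ=(51.2504−0.0000)/(229.3504−123.1072)=0.4824; B=V−Δ·S=-54.9865
Node (0,0) S=124.0000: V=(p*·26.3634+(1−p*)·0.0000)/1.08=13.5614; Δ=(26.3634−0.0000)/(168.6400−90.5200)=0.3375; B=V−Δ·S=-28.2852
Verification: the root portfolio costs Δ(0,0)·S0 + B(0,0) = 13.5614, matching V0.

(0,0): Delta=0.3375 Bond=-28.2852
(1,0): Delta=0.0000 Bond=0.0000
(1,1): Delta=0.4824 Bond=-54.9865
V0=13.5614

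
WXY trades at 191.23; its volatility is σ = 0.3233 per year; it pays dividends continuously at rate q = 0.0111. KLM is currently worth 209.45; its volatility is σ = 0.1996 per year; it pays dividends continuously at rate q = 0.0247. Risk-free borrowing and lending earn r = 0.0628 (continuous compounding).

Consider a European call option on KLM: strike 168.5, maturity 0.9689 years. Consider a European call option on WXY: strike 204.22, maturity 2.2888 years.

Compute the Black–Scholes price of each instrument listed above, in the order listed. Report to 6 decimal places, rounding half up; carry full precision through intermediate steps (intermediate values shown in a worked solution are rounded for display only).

[KLM call K=168.5]
σ√T = 0.1996·√0.9689 = 0.196472
d₁ = (ln(S/K) + (r−q+σ²/2)T) / (σ√T) = (ln(209.45/168.5) + (0.0628−0.0247+0.1996²/2)·0.9689) / 0.196472 = (0.217549 + 0.056216) / 0.196472 = 1.393407
d₂ = d₁ − σ√T = 1.393407 − 0.196472 = 1.196935
e^{−rT} = 0.940967
e^{−qT} = 0.976352
N(d₁) = 0.918252,  N(d₂) = 0.884334
price = S·e^{−qT}·N(d₁) − K·e^{−rT}·N(d₂) = 187.779671 − 140.213798 = 47.565873
[WXY call K=204.22]
σ√T = 0.3233·√2.2888 = 0.489113
d₁ = (ln(S/K) + (r−q+σ²/2)T) / (σ√T) = (ln(191.23/204.22) + (0.0628−0.0111+0.3233²/2)·2.2888) / 0.489113 = (-0.065721 + 0.237947) / 0.489113 = 0.352119
d₂ = d₁ − σ√T = 0.352119 − 0.489113 = -0.136995
e^{−rT} = 0.866116
e^{−qT} = 0.974914
N(d₁) = 0.637625,  N(d₂) = 0.445517
price = S·e^{−qT}·N(d₁) − K·e^{−rT}·N(d₂) = 118.874328 − 78.802315 = 40.072013

price(KLM call K=168.5) = 47.565873
price(WXY call K=204.22) = 40.072013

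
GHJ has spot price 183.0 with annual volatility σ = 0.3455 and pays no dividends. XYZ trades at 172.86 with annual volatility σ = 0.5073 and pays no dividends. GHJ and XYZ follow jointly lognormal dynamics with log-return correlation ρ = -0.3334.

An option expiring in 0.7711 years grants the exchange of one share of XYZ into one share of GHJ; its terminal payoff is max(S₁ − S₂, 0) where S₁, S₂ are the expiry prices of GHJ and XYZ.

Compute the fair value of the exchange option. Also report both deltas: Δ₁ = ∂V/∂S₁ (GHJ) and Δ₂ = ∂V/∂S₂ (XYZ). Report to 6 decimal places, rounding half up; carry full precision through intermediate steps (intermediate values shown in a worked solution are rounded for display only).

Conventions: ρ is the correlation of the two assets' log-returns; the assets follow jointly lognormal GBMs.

exchange price = 48.355895
Δ1 = 0.655741
Δ2 = -0.414467

σ_eff = √(σ₁² + σ₂² − 2ρσ₁σ₂) = √(0.3455² + 0.5073² − 2·-0.3334·0.3455·0.5073) = 0.702563
d₁ = (ln(S₁/S₂) + (q₂ − q₁ + σ_eff²/2)T) / (σ_eff√T) = (ln(183.0/172.86) + (0.0 − 0.0 + 0.246798)·0.7711) / 0.616937 = 0.400867
d₂ = d₁ − σ_eff√T = 0.400867 − 0.616937 = -0.216070
N(d₁) = 0.655741,  N(d₂) = 0.414467
V = S₁·e^{−q₁T}·N(d₁) − S₂·e^{−q₂T}·N(d₂) = 120.000605 − 71.644709 = 48.355895
Key observation: r never enters — measured in units of XYZ, the claim is a call on S₁/S₂ struck at 1, so only the dividend yields and σ_eff matter.
Δ₁ = e^{−q₁T}·N(d₁) = 0.655741;  Δ₂ = −e^{−q₂T}·N(d₂) = -0.414467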